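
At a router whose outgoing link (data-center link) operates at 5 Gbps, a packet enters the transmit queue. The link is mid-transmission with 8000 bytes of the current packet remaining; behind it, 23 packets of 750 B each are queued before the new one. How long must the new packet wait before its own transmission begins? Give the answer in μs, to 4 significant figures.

Each queued packet: L/R = 6000/5000000000 = 1.2 μs.
23 queued → 27.6 μs.
Plus remaining 64000 bits of current packet: 12.8 μs.
Queuing delay = 40.40 μs.

40.40 μs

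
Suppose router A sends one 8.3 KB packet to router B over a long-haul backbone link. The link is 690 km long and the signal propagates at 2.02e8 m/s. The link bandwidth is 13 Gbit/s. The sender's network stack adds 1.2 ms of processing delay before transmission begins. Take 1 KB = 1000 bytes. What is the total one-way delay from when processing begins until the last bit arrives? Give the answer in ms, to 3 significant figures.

L = 66400 bits.
Transmission delay = L/R = 66400 / 13000000000 = 0.00510769 ms.
Propagation delay = d/s = 690000 m / 202000000 m/s = 3.41584 ms.
Plus processing delay 1.2 ms = 1.2 ms.
Total = 4.62 ms.

4.62 ms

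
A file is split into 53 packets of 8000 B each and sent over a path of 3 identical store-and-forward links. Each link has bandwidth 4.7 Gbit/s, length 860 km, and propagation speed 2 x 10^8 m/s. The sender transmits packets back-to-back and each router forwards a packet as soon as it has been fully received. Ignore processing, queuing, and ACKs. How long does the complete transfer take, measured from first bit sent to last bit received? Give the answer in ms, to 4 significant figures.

13.65 ms

Per-hop transmission t_tx = L/R = 64000/4700000000 = 0.013617 ms.
Per-hop propagation t_prop = 860000/200000000 = 4.3 ms.
Pipeline fill: first packet needs 3·t_tx to clear all hops; remaining 52 packets each add one t_tx.
Total = (3+53-1)·t_tx + 3·t_prop = 55·0.013617 + 3·4.3 = 13.65 ms.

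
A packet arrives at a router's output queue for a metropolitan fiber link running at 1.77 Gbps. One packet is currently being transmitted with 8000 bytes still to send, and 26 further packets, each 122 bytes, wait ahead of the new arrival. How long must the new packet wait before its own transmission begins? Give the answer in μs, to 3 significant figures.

50.5 μs

Each queued packet: L/R = 976/1770000000 = 0.551412 μs.
26 queued → 14.3367 μs.
Plus remaining 64000 bits of current packet: 36.1582 μs.
Queuing delay = 50.5 μs.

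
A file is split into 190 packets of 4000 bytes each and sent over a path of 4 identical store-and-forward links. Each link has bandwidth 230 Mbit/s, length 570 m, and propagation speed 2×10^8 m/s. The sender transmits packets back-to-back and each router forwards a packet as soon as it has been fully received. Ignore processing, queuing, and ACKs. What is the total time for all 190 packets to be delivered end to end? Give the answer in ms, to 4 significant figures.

Per-hop transmission t_tx = L/R = 32000/230000000 = 0.13913 ms.
Per-hop propagation t_prop = 570/200000000 = 0.00285 ms.
Pipeline fill: first packet needs 4·t_tx to clear all hops; remaining 189 packets each add one t_tx.
Total = (4+190-1)·t_tx + 4·t_prop = 193·0.13913 + 4·0.00285 = 26.86 ms.

26.86 ms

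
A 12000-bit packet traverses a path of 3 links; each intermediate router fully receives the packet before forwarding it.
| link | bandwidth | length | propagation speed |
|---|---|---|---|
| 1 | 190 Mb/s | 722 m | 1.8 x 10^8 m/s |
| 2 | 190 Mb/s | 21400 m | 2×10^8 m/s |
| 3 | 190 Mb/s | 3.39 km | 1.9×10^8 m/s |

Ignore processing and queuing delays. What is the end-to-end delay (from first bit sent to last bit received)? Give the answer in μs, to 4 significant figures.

Transmission delay per hop = L/R = 12000/190000000 = 63.1579 μs; 3 hops → 189.474 μs.
Propagation delays (d/s per hop): 4.01111, 107, 17.8421 μs; sum = 128.853 μs.
End-to-end = 318.3 μs.

318.3 μs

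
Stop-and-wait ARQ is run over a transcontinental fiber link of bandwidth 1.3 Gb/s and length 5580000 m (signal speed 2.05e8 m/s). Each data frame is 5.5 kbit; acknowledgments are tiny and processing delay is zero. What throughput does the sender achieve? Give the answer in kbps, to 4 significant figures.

101.0 kbps

t_tx = L/R = 5500/1300000000 = 4.23077e-06 s.
t_prop = 5580000/2.05e+08 = 0.0272195 s; RTT = 0.054439 s.
Cycle = t_tx + RTT = 0.0544433 s.
Throughput = L / cycle = 5500 / 0.0544433 = 101.0 kbps.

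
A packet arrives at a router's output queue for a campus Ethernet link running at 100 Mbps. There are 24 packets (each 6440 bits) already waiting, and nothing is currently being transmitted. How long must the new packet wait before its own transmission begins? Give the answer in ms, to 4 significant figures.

Each queued packet: L/R = 6440/100000000 = 0.0644 ms.
24 queued → 1.5456 ms.
Queuing delay = 1.546 ms.

1.546 ms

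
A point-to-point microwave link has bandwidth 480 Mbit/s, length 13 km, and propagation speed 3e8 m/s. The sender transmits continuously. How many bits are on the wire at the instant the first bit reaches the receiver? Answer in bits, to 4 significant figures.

Propagation delay = 13000 / 300000000 = 4.33333e-05 s.
BDP = R × t_prop = 480000000 × 4.33333e-05 = 20800 bits.

20800 bits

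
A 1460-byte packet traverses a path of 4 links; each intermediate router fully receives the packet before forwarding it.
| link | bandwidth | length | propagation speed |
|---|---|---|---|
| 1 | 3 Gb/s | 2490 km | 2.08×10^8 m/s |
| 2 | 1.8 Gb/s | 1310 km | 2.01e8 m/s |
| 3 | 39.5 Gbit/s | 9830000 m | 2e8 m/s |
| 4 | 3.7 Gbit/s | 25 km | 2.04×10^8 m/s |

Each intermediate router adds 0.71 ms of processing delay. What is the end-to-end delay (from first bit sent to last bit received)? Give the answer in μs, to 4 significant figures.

L = 1460 × 8 = 11680 bits.
Transmission delays (L/R per hop): 3.89333, 6.48889, 0.295696, 3.15676 μs; sum = 13.8347 μs.
Propagation delays (d/s per hop): 11971.2, 6517.41, 49150, 122.549 μs; sum = 67761.1 μs.
Processing at 3 router(s): 3 × 0.71 ms = 2130 μs.
End-to-end = 69900 μs.

69900 μs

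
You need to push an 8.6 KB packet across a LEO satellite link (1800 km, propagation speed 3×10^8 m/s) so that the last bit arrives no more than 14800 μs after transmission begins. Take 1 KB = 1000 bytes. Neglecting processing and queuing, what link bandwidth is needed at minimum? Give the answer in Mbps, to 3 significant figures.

L = 68800 bits.
Propagation delay = 1800000 / 300000000 = 6000 μs.
Transmission budget = 14800 − 6000 = 8800 μs.
R ≥ L / t_tx = 68800 bits / 0.0088 s = 7.82 Mbps.

7.82 Mbps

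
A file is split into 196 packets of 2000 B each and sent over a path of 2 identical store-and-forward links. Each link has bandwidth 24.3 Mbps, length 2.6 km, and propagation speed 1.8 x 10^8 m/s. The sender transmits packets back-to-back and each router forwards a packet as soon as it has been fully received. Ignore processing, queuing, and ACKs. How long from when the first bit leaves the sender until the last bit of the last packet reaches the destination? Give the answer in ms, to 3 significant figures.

Per-hop transmission t_tx = L/R = 16000/24300000 = 0.658436 ms.
Per-hop propagation t_prop = 2600/180000000 = 0.0144444 ms.
Pipeline fill: first packet needs 2·t_tx to clear all hops; remaining 195 packets each add one t_tx.
Total = (2+196-1)·t_tx + 2·t_prop = 197·0.658436 + 2·0.0144444 = 130 ms.

130 ms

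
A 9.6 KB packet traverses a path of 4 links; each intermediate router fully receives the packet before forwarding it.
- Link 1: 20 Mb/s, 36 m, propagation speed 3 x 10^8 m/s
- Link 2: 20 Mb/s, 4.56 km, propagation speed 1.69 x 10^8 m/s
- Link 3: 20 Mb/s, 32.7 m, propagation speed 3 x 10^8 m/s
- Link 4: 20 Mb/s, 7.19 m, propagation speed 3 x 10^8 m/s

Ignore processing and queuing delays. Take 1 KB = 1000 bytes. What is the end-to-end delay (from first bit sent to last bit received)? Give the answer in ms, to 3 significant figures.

L = 76800 bits.
Transmission delay per hop = L/R = 76800/20000000 = 3.84 ms; 4 hops → 15.36 ms.
Propagation delays (d/s per hop): 0.00012, 0.0269822, 0.000109, 2.39667e-05 ms; sum = 0.0272352 ms.
End-to-end = 15.4 ms.

15.4 ms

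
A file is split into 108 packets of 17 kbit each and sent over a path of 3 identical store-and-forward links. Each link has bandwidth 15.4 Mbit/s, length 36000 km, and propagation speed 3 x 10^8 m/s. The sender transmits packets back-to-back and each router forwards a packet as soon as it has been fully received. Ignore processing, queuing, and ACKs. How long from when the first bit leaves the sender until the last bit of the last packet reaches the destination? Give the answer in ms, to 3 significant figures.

481 ms

Per-hop transmission t_tx = L/R = 17000/15400000 = 1.1039 ms.
Per-hop propagation t_prop = 36000000/300000000 = 120 ms.
Pipeline fill: first packet needs 3·t_tx to clear all hops; remaining 107 packets each add one t_tx.
Total = (3+108-1)·t_tx + 3·t_prop = 110·1.1039 + 3·120 = 481 ms.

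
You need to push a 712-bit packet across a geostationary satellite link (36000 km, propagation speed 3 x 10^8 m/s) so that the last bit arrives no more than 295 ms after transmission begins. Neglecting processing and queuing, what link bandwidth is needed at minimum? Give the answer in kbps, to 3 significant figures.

Propagation delay = 36000000 / 300000000 = 120 ms.
Transmission budget = 295 − 120 = 175 ms.
R ≥ L / t_tx = 712 bits / 0.175 s = 4.07 kbps.

4.07 kbps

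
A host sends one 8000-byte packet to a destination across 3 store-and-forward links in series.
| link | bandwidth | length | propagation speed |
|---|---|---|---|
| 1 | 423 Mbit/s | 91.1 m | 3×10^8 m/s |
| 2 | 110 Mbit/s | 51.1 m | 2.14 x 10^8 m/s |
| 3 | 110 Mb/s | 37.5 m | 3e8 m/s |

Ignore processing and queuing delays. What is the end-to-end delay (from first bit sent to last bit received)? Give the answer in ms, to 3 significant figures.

1.32 ms

L = 8000 × 8 = 64000 bits.
Transmission delays (L/R per hop): 0.1513, 0.581818, 0.581818 ms; sum = 1.31494 ms.
Propagation delays (d/s per hop): 0.000303667, 0.000238785, 0.000125 ms; sum = 0.000667452 ms.
End-to-end = 1.32 ms.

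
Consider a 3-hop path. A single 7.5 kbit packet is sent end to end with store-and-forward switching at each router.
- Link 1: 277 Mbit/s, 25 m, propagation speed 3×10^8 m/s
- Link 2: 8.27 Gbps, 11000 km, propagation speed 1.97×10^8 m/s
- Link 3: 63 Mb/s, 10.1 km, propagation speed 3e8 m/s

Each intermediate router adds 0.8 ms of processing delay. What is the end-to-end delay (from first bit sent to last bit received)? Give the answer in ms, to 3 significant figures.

57.6 ms

L = 7500 bits.
Transmission delays (L/R per hop): 0.0270758, 0.000906892, 0.119048 ms; sum = 0.14703 ms.
Propagation delays (d/s per hop): 8.33333e-05, 55.8376, 0.0336667 ms; sum = 55.8713 ms.
Processing at 2 router(s): 2 × 0.8 ms = 1.6 ms.
End-to-end = 57.6 ms.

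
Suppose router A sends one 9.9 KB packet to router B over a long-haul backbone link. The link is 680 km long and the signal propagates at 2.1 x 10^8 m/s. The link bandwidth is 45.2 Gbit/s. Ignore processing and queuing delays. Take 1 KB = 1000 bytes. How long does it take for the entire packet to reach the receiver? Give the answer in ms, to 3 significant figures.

L = 79200 bits.
Transmission delay = L/R = 79200 / 45200000000 = 0.00175221 ms.
Propagation delay = d/s = 680000 m / 210000000 m/s = 3.2381 ms.
Total = 3.24 ms.

3.24 ms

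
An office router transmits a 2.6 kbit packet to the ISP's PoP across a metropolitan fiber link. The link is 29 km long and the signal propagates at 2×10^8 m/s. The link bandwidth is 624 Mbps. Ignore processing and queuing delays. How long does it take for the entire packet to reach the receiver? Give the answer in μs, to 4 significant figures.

149.2 μs

L = 2600 bits.
Transmission delay = L/R = 2600 / 624000000 = 4.16667 μs.
Propagation delay = d/s = 29000 m / 200000000 m/s = 145 μs.
Total = 149.2 μs.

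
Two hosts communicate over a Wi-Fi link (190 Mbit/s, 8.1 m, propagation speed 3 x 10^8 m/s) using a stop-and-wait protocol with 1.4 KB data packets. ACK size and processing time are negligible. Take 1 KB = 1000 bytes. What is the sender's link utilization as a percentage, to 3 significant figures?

99.9 %

t_tx = L/R = 11200/190000000 = 5.89474e-05 s.
t_prop = 8.1/300000000 = 2.7e-08 s; RTT = 5.4e-08 s.
Cycle = t_tx + RTT = 5.90014e-05 s.
Utilization = t_tx / cycle = 5.89474e-05/5.90014e-05 = 99.9 %.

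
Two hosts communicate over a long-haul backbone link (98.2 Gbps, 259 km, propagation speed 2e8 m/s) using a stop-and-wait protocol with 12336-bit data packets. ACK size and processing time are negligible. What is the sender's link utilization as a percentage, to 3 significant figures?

t_tx = L/R = 12336/98200000000 = 1.25621e-07 s.
t_prop = 259000/200000000 = 0.001295 s; RTT = 0.00259 s.
Cycle = t_tx + RTT = 0.00259013 s.
Utilization = t_tx / cycle = 1.25621e-07/0.00259013 = 0.00485 %.

0.00485 %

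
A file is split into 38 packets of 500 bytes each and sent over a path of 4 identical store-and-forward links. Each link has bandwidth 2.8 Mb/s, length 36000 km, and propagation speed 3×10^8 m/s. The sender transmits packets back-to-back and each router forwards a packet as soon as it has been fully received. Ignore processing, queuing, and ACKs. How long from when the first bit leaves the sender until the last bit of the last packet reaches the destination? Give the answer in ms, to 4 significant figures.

538.6 ms

Per-hop transmission t_tx = L/R = 4000/2800000 = 1.42857 ms.
Per-hop propagation t_prop = 36000000/300000000 = 120 ms.
Pipeline fill: first packet needs 4·t_tx to clear all hops; remaining 37 packets each add one t_tx.
Total = (4+38-1)·t_tx + 4·t_prop = 41·1.42857 + 4·120 = 538.6 ms.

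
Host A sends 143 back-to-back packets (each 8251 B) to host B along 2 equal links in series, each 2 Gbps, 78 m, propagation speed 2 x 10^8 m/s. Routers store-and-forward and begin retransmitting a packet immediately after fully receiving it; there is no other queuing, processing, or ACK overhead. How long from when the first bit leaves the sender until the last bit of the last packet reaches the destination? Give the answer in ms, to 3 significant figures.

Per-hop transmission t_tx = L/R = 66008/2000000000 = 0.033004 ms.
Per-hop propagation t_prop = 78/200000000 = 0.00039 ms.
Pipeline fill: first packet needs 2·t_tx to clear all hops; remaining 142 packets each add one t_tx.
Total = (2+143-1)·t_tx + 2·t_prop = 144·0.033004 + 2·0.00039 = 4.75 ms.

4.75 ms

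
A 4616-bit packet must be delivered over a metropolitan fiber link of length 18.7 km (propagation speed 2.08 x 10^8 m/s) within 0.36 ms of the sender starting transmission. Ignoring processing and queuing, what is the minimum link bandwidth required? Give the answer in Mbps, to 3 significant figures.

Propagation delay = 18700 / 208000000 = 0.0899038 ms.
Transmission budget = 0.36 − 0.0899038 = 0.270096 ms.
R ≥ L / t_tx = 4616 bits / 0.000270096 s = 17.1 Mbps.

17.1 Mbps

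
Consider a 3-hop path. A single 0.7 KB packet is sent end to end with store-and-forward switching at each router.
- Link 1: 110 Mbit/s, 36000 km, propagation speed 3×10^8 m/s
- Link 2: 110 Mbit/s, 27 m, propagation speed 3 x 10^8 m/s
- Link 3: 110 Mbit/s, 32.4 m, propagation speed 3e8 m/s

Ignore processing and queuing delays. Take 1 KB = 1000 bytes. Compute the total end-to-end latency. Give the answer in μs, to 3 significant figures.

L = 5600 bits.
Transmission delay per hop = L/R = 5600/110000000 = 50.9091 μs; 3 hops → 152.727 μs.
Propagation delays (d/s per hop): 120000, 0.09, 0.108 μs; sum = 120000 μs.
End-to-end = 120000 μs.

120000 μs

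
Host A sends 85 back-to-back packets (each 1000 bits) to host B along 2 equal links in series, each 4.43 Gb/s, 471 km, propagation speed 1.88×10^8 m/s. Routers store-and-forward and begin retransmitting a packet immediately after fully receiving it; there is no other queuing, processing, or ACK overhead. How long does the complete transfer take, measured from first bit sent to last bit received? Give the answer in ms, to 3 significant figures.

Per-hop transmission t_tx = L/R = 1000/4430000000 = 0.000225734 ms.
Per-hop propagation t_prop = 471000/188000000 = 2.50532 ms.
Pipeline fill: first packet needs 2·t_tx to clear all hops; remaining 84 packets each add one t_tx.
Total = (2+85-1)·t_tx + 2·t_prop = 86·0.000225734 + 2·2.50532 = 5.03 ms.

5.03 ms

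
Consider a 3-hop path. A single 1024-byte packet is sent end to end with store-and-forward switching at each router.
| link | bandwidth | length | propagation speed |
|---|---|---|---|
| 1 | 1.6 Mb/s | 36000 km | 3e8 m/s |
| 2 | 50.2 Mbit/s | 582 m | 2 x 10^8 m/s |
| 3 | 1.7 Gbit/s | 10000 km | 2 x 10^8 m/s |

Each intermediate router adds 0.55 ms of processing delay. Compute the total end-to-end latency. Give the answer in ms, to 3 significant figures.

L = 1024 × 8 = 8192 bits.
Transmission delays (L/R per hop): 5.12, 0.163187, 0.00481882 ms; sum = 5.28801 ms.
Propagation delays (d/s per hop): 120, 0.00291, 50 ms; sum = 170.003 ms.
Processing at 2 router(s): 2 × 0.55 ms = 1.1 ms.
End-to-end = 176 ms.

176 ms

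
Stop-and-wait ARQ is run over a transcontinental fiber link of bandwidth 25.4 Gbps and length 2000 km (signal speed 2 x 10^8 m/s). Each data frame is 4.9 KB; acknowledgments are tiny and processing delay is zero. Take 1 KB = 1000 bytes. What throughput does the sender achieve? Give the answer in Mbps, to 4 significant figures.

t_tx = L/R = 39200/25400000000 = 1.54331e-06 s.
t_prop = 2000000/200000000 = 0.01 s; RTT = 0.02 s.
Cycle = t_tx + RTT = 0.0200015 s.
Throughput = L / cycle = 39200 / 0.0200015 = 1.960 Mbps.

1.960 Mbps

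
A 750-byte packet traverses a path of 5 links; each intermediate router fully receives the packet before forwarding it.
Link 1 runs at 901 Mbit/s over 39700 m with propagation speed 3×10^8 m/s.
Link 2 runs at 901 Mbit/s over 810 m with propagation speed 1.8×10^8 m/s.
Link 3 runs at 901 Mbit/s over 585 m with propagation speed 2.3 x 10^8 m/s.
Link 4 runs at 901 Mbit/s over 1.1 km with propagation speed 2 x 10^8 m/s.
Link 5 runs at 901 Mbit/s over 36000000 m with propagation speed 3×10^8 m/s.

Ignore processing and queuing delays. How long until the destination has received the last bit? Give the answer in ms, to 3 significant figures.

L = 750 × 8 = 6000 bits.
Transmission delay per hop = L/R = 6000/901000000 = 0.00665927 ms; 5 hops → 0.0332963 ms.
Propagation delays (d/s per hop): 0.132333, 0.0045, 0.00254348, 0.0055, 120 ms; sum = 120.145 ms.
End-to-end = 120 ms.

120 ms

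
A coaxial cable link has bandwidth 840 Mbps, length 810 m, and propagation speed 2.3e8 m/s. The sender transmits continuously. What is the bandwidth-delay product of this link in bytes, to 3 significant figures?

370 bytes

Propagation delay = 810 / 2.3e+08 = 3.52174e-06 s.
BDP = R × t_prop = 840000000 × 3.52174e-06 = 2958.26 bits.
In bytes: 2958.26/8 = 370 bytes.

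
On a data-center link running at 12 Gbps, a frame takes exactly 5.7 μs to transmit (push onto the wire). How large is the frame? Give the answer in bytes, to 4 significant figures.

8550 bytes

L = R × t_tx = 12000000000 b/s × 5.7e-06 s = 68400 bits.
In bytes: 68400 / 8 = 8550 bytes.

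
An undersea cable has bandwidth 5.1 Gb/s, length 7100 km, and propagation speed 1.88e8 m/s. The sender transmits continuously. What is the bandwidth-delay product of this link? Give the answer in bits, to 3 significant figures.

Propagation delay = 7100000 / 188000000 = 0.037766 s.
BDP = R × t_prop = 5100000000 × 0.037766 = 192606000 bits.

193000000 bits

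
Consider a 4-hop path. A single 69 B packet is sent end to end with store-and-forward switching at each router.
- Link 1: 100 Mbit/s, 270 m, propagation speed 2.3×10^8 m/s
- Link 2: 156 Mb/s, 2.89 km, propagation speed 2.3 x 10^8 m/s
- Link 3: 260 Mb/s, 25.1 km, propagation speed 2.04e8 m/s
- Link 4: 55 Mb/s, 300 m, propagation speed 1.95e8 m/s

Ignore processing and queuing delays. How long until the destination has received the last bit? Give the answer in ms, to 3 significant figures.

0.160 ms

L = 69 × 8 = 552 bits.
Transmission delays (L/R per hop): 0.00552, 0.00353846, 0.00212308, 0.0100364 ms; sum = 0.0212179 ms.
Propagation delays (d/s per hop): 0.00117391, 0.0125652, 0.123039, 0.00153846 ms; sum = 0.138317 ms.
End-to-end = 0.160 ms.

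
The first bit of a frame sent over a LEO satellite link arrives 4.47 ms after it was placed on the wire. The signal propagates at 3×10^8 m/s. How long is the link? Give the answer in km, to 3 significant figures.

1340 km

d = s × t_prop = 300000000 × 0.00447 = 1340 km.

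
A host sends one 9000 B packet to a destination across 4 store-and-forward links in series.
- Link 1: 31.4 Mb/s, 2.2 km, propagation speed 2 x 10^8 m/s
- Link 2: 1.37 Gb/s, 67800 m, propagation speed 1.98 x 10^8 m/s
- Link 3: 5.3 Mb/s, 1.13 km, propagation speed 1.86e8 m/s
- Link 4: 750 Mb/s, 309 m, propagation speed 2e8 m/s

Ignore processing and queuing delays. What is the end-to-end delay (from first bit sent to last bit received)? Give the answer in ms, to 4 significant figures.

L = 9000 × 8 = 72000 bits.
Transmission delays (L/R per hop): 2.29299, 0.0525547, 13.5849, 0.096 ms; sum = 16.0265 ms.
Propagation delays (d/s per hop): 0.011, 0.342424, 0.00607527, 0.001545 ms; sum = 0.361045 ms.
End-to-end = 16.39 ms.

16.39 ms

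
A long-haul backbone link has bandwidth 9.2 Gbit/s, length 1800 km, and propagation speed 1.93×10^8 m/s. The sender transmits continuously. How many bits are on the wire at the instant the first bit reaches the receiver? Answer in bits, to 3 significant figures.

Propagation delay = 1800000 / 193000000 = 0.00932642 s.
BDP = R × t_prop = 9200000000 × 0.00932642 = 85803100 bits.

85800000 bits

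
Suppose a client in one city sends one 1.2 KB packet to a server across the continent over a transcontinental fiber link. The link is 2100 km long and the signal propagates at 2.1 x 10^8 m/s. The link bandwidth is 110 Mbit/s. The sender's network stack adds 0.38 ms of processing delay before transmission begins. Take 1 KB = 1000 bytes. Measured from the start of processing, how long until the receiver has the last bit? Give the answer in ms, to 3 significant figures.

L = 9600 bits.
Transmission delay = L/R = 9600 / 110000000 = 0.0872727 ms.
Propagation delay = d/s = 2100000 m / 210000000 m/s = 10 ms.
Plus processing delay 0.38 ms = 0.38 ms.
Total = 10.5 ms.

10.5 ms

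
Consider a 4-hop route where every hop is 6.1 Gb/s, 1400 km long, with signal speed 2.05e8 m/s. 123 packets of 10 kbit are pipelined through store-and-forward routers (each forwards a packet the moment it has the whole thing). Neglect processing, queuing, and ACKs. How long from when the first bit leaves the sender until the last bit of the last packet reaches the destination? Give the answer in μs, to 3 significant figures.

Per-hop transmission t_tx = L/R = 10000/6100000000 = 1.63934 μs.
Per-hop propagation t_prop = 1400000/2.05e+08 = 6829.27 μs.
Pipeline fill: first packet needs 4·t_tx to clear all hops; remaining 122 packets each add one t_tx.
Total = (4+123-1)·t_tx + 4·t_prop = 126·1.63934 + 4·6829.27 = 27500 μs.

27500 μs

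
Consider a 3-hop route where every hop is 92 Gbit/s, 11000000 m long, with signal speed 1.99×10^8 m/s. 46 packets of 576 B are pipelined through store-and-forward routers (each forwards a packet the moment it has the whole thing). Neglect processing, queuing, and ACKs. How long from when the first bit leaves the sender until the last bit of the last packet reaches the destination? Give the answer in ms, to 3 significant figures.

166 ms

Per-hop transmission t_tx = L/R = 4608/92000000000 = 5.0087e-05 ms.
Per-hop propagation t_prop = 11000000/199000000 = 55.2764 ms.
Pipeline fill: first packet needs 3·t_tx to clear all hops; remaining 45 packets each add one t_tx.
Total = (3+46-1)·t_tx + 3·t_prop = 48·5.0087e-05 + 3·55.2764 = 166 ms.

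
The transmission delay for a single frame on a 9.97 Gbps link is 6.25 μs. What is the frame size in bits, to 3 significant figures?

62300 bits

L = R × t_tx = 9970000000 b/s × 6.25e-06 s = 62312.5 bits.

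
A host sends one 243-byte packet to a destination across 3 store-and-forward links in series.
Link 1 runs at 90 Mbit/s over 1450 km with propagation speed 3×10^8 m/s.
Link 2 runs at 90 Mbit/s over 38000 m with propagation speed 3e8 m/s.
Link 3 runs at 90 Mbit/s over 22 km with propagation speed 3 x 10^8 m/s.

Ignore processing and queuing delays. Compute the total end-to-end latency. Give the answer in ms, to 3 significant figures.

L = 243 × 8 = 1944 bits.
Transmission delay per hop = L/R = 1944/90000000 = 0.0216 ms; 3 hops → 0.0648 ms.
Propagation delays (d/s per hop): 4.83333, 0.126667, 0.0733333 ms; sum = 5.03333 ms.
End-to-end = 5.10 ms.

5.10 ms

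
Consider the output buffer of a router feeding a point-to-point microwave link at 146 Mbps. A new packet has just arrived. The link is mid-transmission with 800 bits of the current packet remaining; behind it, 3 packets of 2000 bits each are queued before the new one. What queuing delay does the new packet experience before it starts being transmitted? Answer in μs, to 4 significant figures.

Each queued packet: L/R = 2000/146000000 = 13.6986 μs.
3 queued → 41.0959 μs.
Plus remaining 800 bits of current packet: 5.47945 μs.
Queuing delay = 46.58 μs.

46.58 μs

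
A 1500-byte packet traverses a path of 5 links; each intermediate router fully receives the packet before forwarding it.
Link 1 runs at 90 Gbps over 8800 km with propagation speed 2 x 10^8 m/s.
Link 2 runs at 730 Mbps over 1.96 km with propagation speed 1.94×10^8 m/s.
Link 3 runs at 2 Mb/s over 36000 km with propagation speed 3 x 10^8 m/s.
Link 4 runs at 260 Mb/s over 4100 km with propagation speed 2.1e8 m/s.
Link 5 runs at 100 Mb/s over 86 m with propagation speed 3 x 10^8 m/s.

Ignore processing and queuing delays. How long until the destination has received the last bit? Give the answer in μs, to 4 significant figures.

189700 μs

L = 1500 × 8 = 12000 bits.
Transmission delays (L/R per hop): 0.133333, 16.4384, 6000, 46.1538, 120 μs; sum = 6182.73 μs.
Propagation delays (d/s per hop): 44000, 10.1031, 120000, 19523.8, 0.286667 μs; sum = 183534 μs.
End-to-end = 189700 μs.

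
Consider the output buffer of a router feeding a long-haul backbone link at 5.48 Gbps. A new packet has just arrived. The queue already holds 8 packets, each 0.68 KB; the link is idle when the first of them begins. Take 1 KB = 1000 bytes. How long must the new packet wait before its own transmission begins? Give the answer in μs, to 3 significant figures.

7.94 μs

Each queued packet: L/R = 5440/5480000000 = 0.992701 μs.
8 queued → 7.94161 μs.
Queuing delay = 7.94 μs.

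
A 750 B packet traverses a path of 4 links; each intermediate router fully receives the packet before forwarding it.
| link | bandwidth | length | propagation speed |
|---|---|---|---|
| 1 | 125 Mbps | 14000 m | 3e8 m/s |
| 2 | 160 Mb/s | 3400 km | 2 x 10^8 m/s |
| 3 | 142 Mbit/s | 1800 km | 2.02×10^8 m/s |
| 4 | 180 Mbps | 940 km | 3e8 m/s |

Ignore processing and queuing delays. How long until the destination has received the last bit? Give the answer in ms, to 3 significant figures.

29.3 ms

L = 750 × 8 = 6000 bits.
Transmission delays (L/R per hop): 0.048, 0.0375, 0.0422535, 0.0333333 ms; sum = 0.161087 ms.
Propagation delays (d/s per hop): 0.0466667, 17, 8.91089, 3.13333 ms; sum = 29.0909 ms.
End-to-end = 29.3 ms.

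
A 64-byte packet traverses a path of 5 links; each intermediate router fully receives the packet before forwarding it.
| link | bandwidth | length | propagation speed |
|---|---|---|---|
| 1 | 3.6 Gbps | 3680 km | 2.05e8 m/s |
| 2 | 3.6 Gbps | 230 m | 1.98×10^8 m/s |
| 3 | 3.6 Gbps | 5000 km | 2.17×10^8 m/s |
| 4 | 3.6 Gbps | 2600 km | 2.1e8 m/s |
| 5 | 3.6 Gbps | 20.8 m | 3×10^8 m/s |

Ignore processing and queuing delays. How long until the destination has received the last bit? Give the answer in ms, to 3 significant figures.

L = 64 × 8 = 512 bits.
Transmission delay per hop = L/R = 512/3600000000 = 0.000142222 ms; 5 hops → 0.000711111 ms.
Propagation delays (d/s per hop): 17.9512, 0.00116162, 23.0415, 12.381, 6.93333e-05 ms; sum = 53.3749 ms.
End-to-end = 53.4 ms.

53.4 ms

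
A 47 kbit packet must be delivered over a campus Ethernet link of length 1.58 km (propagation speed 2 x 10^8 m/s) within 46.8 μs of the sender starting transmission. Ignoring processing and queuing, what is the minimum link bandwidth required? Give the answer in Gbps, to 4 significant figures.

Propagation delay = 1580 / 200000000 = 7.9 μs.
Transmission budget = 46.8 − 7.9 = 38.9 μs.
R ≥ L / t_tx = 47000 bits / 3.89e-05 s = 1.208 Gbps.

1.208 Gbps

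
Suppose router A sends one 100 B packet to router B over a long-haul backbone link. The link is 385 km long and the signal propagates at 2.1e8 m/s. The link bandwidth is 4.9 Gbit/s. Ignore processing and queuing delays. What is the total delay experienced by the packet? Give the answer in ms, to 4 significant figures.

L = 100 × 8 = 800 bits.
Transmission delay = L/R = 800 / 4900000000 = 0.000163265 ms.
Propagation delay = d/s = 385000 m / 210000000 m/s = 1.83333 ms.
Total = 1.833 ms.

1.833 ms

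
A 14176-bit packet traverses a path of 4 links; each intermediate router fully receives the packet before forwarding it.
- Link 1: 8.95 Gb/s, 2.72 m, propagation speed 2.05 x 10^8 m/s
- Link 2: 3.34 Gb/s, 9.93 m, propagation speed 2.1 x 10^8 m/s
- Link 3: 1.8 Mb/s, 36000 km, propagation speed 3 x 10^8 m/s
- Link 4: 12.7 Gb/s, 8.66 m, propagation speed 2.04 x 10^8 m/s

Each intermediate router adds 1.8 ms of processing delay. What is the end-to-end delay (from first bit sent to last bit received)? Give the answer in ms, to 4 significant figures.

Transmission delays (L/R per hop): 0.00158391, 0.00424431, 7.87556, 0.00111622 ms; sum = 7.8825 ms.
Propagation delays (d/s per hop): 1.32683e-05, 4.72857e-05, 120, 4.2451e-05 ms; sum = 120 ms.
Processing at 3 router(s): 3 × 1.8 ms = 5.4 ms.
End-to-end = 133.3 ms.

133.3 ms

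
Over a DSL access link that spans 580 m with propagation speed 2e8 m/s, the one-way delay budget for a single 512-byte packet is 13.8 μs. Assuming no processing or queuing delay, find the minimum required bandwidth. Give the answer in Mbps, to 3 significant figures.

L = 4096 bits.
Propagation delay = 580 / 200000000 = 2.9 μs.
Transmission budget = 13.8 − 2.9 = 10.9 μs.
R ≥ L / t_tx = 4096 bits / 1.09e-05 s = 376 Mbps.

376 Mbps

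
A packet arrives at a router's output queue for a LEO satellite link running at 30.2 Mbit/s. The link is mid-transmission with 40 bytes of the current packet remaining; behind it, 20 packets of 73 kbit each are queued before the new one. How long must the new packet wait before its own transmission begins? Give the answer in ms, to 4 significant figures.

48.35 ms

Each queued packet: L/R = 73000/30200000 = 2.41722 ms.
20 queued → 48.3444 ms.
Plus remaining 320 bits of current packet: 0.010596 ms.
Queuing delay = 48.35 ms.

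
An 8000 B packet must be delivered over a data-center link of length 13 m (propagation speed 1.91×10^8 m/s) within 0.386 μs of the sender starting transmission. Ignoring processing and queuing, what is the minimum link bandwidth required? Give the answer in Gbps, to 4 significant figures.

L = 64000 bits.
Propagation delay = 13 / 191000000 = 0.0680628 μs.
Transmission budget = 0.386 − 0.0680628 = 0.317937 μs.
R ≥ L / t_tx = 64000 bits / 3.17937e-07 s = 201.3 Gbps.

201.3 Gbps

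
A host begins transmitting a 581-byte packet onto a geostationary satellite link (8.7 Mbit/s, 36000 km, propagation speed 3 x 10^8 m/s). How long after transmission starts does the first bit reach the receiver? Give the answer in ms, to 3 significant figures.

First bit experiences only propagation delay: d/s = 36000000/300000000 = 120 ms.

120 ms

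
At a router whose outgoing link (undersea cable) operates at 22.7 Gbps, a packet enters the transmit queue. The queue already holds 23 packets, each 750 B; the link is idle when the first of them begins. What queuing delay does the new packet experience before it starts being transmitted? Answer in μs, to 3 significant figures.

6.08 μs

Each queued packet: L/R = 6000/22700000000 = 0.264317 μs.
23 queued → 6.0793 μs.
Queuing delay = 6.08 μs.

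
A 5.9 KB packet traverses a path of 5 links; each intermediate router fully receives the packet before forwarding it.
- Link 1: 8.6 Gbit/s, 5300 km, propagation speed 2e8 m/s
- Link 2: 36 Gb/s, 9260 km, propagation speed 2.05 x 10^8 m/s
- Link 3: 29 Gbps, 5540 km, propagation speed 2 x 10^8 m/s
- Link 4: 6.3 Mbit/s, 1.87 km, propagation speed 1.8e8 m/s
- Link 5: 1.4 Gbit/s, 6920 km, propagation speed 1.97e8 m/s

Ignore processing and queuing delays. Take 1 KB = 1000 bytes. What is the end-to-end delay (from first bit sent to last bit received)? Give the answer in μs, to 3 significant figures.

142000 μs

L = 47200 bits.
Transmission delays (L/R per hop): 5.48837, 1.31111, 1.62759, 7492.06, 33.7143 μs; sum = 7534.2 μs.
Propagation delays (d/s per hop): 26500, 45170.7, 27700, 10.3889, 35126.9 μs; sum = 134508 μs.
End-to-end = 142000 μs.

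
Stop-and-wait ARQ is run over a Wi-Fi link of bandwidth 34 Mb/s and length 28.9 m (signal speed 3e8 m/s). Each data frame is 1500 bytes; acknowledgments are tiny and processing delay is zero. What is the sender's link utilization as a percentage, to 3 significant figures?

t_tx = L/R = 12000/34000000 = 0.000352941 s.
t_prop = 28.9/300000000 = 9.63333e-08 s; RTT = 1.92667e-07 s.
Cycle = t_tx + RTT = 0.000353134 s.
Utilization = t_tx / cycle = 0.000352941/0.000353134 = 99.9 %.

99.9 %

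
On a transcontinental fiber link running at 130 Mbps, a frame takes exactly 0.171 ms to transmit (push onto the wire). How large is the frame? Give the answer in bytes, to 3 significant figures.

2780 bytes

L = R × t_tx = 130000000 b/s × 0.000171 s = 22230 bits.
In bytes: 22230 / 8 = 2780 bytes.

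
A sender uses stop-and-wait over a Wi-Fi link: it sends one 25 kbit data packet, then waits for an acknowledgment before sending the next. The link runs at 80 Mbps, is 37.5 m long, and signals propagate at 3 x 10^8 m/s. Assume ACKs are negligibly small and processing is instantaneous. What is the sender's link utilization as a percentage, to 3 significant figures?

99.9 %

t_tx = L/R = 25000/80000000 = 0.0003125 s.
t_prop = 37.5/300000000 = 1.25e-07 s; RTT = 2.5e-07 s.
Cycle = t_tx + RTT = 0.00031275 s.
Utilization = t_tx / cycle = 0.0003125/0.00031275 = 99.9 %.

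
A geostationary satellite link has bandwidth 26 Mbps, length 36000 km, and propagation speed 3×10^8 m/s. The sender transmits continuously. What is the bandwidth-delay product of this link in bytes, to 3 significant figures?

390000 bytes

Propagation delay = 36000000 / 300000000 = 0.12 s.
BDP = R × t_prop = 26000000 × 0.12 = 3120000 bits.
In bytes: 3120000/8 = 390000 bytes.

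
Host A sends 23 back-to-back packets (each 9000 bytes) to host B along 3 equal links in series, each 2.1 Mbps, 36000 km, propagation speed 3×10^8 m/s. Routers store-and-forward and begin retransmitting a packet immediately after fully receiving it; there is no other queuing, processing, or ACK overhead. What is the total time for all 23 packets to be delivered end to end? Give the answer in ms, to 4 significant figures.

1217 ms

Per-hop transmission t_tx = L/R = 72000/2100000 = 34.2857 ms.
Per-hop propagation t_prop = 36000000/300000000 = 120 ms.
Pipeline fill: first packet needs 3·t_tx to clear all hops; remaining 22 packets each add one t_tx.
Total = (3+23-1)·t_tx + 3·t_prop = 25·34.2857 + 3·120 = 1217 ms.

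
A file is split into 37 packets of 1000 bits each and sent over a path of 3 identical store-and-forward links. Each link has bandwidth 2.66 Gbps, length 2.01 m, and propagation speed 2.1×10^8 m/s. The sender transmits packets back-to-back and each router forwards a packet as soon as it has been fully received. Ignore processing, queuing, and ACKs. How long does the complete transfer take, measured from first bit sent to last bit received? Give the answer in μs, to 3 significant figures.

Per-hop transmission t_tx = L/R = 1000/2660000000 = 0.37594 μs.
Per-hop propagation t_prop = 2.01/210000000 = 0.00957143 μs.
Pipeline fill: first packet needs 3·t_tx to clear all hops; remaining 36 packets each add one t_tx.
Total = (3+37-1)·t_tx + 3·t_prop = 39·0.37594 + 3·0.00957143 = 14.7 μs.

14.7 μs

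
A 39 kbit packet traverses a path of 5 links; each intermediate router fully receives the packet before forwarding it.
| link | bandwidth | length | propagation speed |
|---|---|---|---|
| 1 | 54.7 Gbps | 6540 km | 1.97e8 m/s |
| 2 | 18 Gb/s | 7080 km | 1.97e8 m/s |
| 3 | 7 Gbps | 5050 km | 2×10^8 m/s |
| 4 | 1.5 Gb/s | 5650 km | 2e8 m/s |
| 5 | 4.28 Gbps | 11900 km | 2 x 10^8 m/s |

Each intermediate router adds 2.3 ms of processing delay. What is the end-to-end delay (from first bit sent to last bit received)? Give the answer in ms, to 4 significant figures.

L = 39000 bits.
Transmission delays (L/R per hop): 0.00071298, 0.00216667, 0.00557143, 0.026, 0.00911215 ms; sum = 0.0435632 ms.
Propagation delays (d/s per hop): 33.198, 35.9391, 25.25, 28.25, 59.5 ms; sum = 182.137 ms.
Processing at 4 router(s): 4 × 2.3 ms = 9.2 ms.
End-to-end = 191.4 ms.

191.4 ms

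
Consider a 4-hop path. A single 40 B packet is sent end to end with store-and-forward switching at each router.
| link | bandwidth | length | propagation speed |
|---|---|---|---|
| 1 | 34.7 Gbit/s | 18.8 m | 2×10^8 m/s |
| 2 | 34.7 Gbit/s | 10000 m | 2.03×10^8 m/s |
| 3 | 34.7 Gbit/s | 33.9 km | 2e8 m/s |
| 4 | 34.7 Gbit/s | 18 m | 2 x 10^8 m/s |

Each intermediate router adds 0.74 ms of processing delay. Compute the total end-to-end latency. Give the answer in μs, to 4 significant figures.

2439 μs

L = 40 × 8 = 320 bits.
Transmission delay per hop = L/R = 320/34700000000 = 0.0092219 μs; 4 hops → 0.0368876 μs.
Propagation delays (d/s per hop): 0.094, 49.2611, 169.5, 0.09 μs; sum = 218.945 μs.
Processing at 3 router(s): 3 × 0.74 ms = 2220 μs.
End-to-end = 2439 μs.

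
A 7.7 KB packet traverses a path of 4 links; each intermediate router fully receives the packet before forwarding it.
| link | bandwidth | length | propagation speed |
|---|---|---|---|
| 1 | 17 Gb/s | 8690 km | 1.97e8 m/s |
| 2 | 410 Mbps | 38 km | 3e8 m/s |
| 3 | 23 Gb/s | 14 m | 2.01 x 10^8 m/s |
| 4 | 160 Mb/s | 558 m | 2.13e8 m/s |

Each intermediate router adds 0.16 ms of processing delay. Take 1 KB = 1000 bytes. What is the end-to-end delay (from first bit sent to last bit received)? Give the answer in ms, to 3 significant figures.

L = 61600 bits.
Transmission delays (L/R per hop): 0.00362353, 0.150244, 0.00267826, 0.385 ms; sum = 0.541546 ms.
Propagation delays (d/s per hop): 44.1117, 0.126667, 6.96517e-05, 0.00261972 ms; sum = 44.241 ms.
Processing at 3 router(s): 3 × 0.16 ms = 0.48 ms.
End-to-end = 45.3 ms.

45.3 ms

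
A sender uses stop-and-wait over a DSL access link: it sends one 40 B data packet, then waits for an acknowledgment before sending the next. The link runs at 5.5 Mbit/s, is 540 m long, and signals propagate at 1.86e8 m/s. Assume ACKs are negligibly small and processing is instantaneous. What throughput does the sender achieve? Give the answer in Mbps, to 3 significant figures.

5.00 Mbps

t_tx = L/R = 320/5500000 = 5.81818e-05 s.
t_prop = 540/186000000 = 2.90323e-06 s; RTT = 5.80645e-06 s.
Cycle = t_tx + RTT = 6.39883e-05 s.
Throughput = L / cycle = 320 / 6.39883e-05 = 5.00 Mbps.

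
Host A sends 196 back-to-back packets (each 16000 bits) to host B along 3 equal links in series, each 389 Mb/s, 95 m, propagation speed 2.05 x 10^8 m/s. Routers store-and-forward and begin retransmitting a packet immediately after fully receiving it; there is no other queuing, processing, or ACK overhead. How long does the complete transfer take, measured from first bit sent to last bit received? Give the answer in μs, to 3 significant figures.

Per-hop transmission t_tx = L/R = 16000/389000000 = 41.1311 μs.
Per-hop propagation t_prop = 95/2.05e+08 = 0.463415 μs.
Pipeline fill: first packet needs 3·t_tx to clear all hops; remaining 195 packets each add one t_tx.
Total = (3+196-1)·t_tx + 3·t_prop = 198·41.1311 + 3·0.463415 = 8150 μs.

8150 μs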